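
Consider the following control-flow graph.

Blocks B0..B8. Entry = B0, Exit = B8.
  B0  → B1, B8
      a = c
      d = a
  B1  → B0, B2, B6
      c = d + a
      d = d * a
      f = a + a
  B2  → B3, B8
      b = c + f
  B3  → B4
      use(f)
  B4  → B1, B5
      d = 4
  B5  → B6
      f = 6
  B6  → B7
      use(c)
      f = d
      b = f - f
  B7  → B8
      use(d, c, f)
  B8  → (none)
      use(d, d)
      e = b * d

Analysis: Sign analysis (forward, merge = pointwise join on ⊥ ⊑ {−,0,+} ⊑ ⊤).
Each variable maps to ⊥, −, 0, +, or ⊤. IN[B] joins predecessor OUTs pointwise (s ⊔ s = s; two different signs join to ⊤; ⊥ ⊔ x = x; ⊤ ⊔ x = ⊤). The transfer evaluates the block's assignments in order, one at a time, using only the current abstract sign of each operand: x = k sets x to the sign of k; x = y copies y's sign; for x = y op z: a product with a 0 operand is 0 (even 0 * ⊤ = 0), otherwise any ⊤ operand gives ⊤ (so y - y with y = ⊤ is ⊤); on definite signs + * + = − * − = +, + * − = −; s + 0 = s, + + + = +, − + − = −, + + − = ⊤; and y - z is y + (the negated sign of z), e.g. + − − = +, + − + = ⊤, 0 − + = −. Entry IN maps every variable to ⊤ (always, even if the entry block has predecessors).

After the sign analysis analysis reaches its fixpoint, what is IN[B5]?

Per-block solution:
  B0:   IN=(all ⊤)   OUT=(all ⊤)
  B1:   IN=(all ⊤)   OUT=(all ⊤)
  B2:   IN=(all ⊤)   OUT=(all ⊤)
  B3:   IN=(all ⊤)   OUT=(all ⊤)
  B4:   IN=(all ⊤)   OUT={d:+; rest ⊤}
  B5:   IN={d:+; rest ⊤}   OUT={d:+, f:+; rest ⊤}
  B6:   IN=(all ⊤)   OUT=(all ⊤)
  B7:   IN=(all ⊤)   OUT=(all ⊤)
  B8:   IN=(all ⊤)   OUT=(all ⊤)

Merge at B5: IN[B5] = OUT[B4] = {a: ⊤, b: ⊤, c: ⊤, d: +, e: ⊤, f: ⊤}

Answer: {a: ⊤, b: ⊤, c: ⊤, d: +, e: ⊤, f: ⊤}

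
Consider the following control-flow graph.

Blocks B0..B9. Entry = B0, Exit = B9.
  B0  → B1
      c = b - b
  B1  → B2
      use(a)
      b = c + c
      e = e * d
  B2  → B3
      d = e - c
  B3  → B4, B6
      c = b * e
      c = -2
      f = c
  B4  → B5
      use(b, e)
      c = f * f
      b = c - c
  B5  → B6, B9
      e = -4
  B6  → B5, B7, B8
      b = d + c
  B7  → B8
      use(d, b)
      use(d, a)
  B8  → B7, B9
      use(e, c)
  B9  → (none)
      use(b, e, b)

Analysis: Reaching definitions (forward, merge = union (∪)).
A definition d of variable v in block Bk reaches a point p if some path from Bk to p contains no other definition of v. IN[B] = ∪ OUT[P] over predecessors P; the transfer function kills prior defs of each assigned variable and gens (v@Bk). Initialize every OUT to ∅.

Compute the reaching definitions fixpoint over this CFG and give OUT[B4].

Answer: {b@B4, c@B4, d@B2, e@B1, f@B3}

Trace:
Per-block solution:
  B0:  IN={}  OUT={c@B0}
  B1:  IN={c@B0}  OUT={b@B1, c@B0, e@B1}
  B2:  IN={b@B1, c@B0, e@B1}  OUT={b@B1, c@B0, d@B2, e@B1}
  B3:  IN={b@B1, c@B0, d@B2, e@B1}  OUT={b@B1, c@B3, d@B2, e@B1, f@B3}
  B4:  IN={b@B1, c@B3, d@B2, e@B1, f@B3}  OUT={b@B4, c@B4, d@B2, e@B1, f@B3}
  B5:  IN={b@B4, b@B6, c@B3, c@B4, d@B2, e@B1, e@B5, f@B3}  OUT={b@B4, b@B6, c@B3, c@B4, d@B2, e@B5, f@B3}
  B6:  IN={b@B1, b@B4, b@B6, c@B3, c@B4, d@B2, e@B1, e@B5, f@B3}  OUT={b@B6, c@B3, c@B4, d@B2, e@B1, e@B5, f@B3}
  B7:  IN={b@B6, c@B3, c@B4, d@B2, e@B1, e@B5, f@B3}  OUT={b@B6, c@B3, c@B4, d@B2, e@B1, e@B5, f@B3}
  B8:  IN={b@B6, c@B3, c@B4, d@B2, e@B1, e@B5, f@B3}  OUT={b@B6, c@B3, c@B4, d@B2, e@B1, e@B5, f@B3}
  B9:  IN={b@B4, b@B6, c@B3, c@B4, d@B2, e@B1, e@B5, f@B3}  OUT={b@B4, b@B6, c@B3, c@B4, d@B2, e@B1, e@B5, f@B3}

Merge at B4: IN[B4] = OUT[B3] = {b@B1, c@B3, d@B2, e@B1, f@B3}
Applying B4's transfer function to that IN value gives OUT[B4] (row B4 above).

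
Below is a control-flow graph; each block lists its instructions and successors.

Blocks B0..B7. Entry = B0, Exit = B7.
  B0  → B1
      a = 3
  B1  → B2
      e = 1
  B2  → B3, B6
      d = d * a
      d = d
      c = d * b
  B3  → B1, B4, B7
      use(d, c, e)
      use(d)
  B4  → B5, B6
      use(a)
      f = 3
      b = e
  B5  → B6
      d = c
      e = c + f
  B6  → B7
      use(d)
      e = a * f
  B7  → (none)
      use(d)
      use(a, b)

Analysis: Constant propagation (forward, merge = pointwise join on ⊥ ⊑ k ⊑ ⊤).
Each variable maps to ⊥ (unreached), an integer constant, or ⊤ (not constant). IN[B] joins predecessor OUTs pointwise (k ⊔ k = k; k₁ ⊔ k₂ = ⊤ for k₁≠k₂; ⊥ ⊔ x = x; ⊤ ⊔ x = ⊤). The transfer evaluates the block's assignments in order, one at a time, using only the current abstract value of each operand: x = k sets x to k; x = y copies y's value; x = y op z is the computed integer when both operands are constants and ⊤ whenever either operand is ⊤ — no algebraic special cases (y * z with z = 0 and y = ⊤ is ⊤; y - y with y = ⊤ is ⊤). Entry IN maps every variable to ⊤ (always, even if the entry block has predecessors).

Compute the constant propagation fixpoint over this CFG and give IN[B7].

Answer: {a: 3, b: ⊤, c: ⊤, d: ⊤, e: ⊤, f: ⊤}

Working:
Converged values:
  B0:   IN=(all ⊤)   OUT={a:3; rest ⊤}
  B1:   IN={a:3; rest ⊤}   OUT={a:3, e:1; rest ⊤}
  B2:   IN={a:3, e:1; rest ⊤}   OUT={a:3, e:1; rest ⊤}
  B3:   IN={a:3, e:1; rest ⊤}   OUT={a:3, e:1; rest ⊤}
  B4:   IN={a:3, e:1; rest ⊤}   OUT={a:3, b:1, e:1, f:3; rest ⊤}
  B5:   IN={a:3, b:1, e:1, f:3; rest ⊤}   OUT={a:3, b:1, f:3; rest ⊤}
  B6:   IN={a:3; rest ⊤}   OUT={a:3; rest ⊤}
  B7:   IN={a:3; rest ⊤}   OUT={a:3; rest ⊤}

Merge at B7: IN[B7] = OUT[B3] ⊔ OUT[B6] = {a: 3, b: ⊤, c: ⊤, d: ⊤, e: ⊤, f: ⊤}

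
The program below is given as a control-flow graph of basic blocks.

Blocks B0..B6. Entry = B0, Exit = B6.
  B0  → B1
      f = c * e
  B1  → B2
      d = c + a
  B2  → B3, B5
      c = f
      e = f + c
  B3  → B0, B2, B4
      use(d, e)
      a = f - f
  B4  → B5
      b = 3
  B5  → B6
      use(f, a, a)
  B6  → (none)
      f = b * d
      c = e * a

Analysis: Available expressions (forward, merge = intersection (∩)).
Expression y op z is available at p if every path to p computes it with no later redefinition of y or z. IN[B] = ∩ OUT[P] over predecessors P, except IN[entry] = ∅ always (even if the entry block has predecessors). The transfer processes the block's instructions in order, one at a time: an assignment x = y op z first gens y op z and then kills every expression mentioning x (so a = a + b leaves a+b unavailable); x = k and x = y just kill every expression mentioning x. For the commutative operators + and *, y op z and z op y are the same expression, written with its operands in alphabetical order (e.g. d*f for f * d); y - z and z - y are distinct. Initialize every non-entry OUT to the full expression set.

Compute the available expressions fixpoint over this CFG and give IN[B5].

Converged values:
  B0:   IN={}   OUT={c*e}
  B1:   IN={c*e}   OUT={a+c, c*e}
  B2:   IN={}   OUT={c+f}
  B3:   IN={c+f}   OUT={c+f, f-f}
  B4:   IN={c+f, f-f}   OUT={c+f, f-f}
  B5:   IN={c+f}   OUT={c+f}
  B6:   IN={c+f}   OUT={a*e, b*d}

Merge at B5: IN[B5] = OUT[B2] ∩ OUT[B4] = {c+f}

Answer: {c+f}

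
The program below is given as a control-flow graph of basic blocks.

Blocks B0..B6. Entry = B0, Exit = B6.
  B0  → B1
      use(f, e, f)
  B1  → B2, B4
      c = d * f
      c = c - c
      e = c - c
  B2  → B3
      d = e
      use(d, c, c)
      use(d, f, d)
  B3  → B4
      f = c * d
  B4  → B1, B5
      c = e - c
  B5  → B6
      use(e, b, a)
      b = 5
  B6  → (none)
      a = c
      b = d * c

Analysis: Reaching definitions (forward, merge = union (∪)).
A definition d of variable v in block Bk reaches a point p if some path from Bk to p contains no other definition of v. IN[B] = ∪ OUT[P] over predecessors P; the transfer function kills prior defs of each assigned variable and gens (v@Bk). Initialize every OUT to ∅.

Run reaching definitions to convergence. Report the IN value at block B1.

Answer: {c@B4, d@B2, e@B1, f@B3}

Derivation:
Converged values:
  B0:  IN={}  OUT={}
  B1:  IN={c@B4, d@B2, e@B1, f@B3}  OUT={c@B1, d@B2, e@B1, f@B3}
  B2:  IN={c@B1, d@B2, e@B1, f@B3}  OUT={c@B1, d@B2, e@B1, f@B3}
  B3:  IN={c@B1, d@B2, e@B1, f@B3}  OUT={c@B1, d@B2, e@B1, f@B3}
  B4:  IN={c@B1, d@B2, e@B1, f@B3}  OUT={c@B4, d@B2, e@B1, f@B3}
  B5:  IN={c@B4, d@B2, e@B1, f@B3}  OUT={b@B5, c@B4, d@B2, e@B1, f@B3}
  B6:  IN={b@B5, c@B4, d@B2, e@B1, f@B3}  OUT={a@B6, b@B6, c@B4, d@B2, e@B1, f@B3}

Merge at B1: IN[B1] = OUT[B0] ⊔ OUT[B4] = {c@B4, d@B2, e@B1, f@B3}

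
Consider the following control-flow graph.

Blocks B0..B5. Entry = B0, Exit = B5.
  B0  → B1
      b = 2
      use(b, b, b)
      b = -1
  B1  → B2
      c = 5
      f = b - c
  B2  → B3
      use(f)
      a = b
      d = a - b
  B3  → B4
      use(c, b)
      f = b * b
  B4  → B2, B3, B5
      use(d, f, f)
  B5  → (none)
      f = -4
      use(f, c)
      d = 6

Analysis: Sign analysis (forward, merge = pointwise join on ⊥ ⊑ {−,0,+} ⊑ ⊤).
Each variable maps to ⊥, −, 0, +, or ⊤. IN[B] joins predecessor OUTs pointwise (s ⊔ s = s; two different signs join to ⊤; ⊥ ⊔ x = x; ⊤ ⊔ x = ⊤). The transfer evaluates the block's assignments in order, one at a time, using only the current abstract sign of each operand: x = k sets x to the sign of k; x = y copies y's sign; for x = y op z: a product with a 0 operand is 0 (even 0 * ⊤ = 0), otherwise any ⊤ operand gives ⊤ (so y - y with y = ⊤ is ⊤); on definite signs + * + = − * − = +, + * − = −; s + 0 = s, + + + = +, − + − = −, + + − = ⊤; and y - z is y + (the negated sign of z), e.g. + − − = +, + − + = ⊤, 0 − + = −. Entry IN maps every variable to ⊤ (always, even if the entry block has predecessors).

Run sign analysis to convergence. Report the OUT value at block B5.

Converged values:
  B0:   IN=(all ⊤)   OUT={b:-; rest ⊤}
  B1:   IN={b:-; rest ⊤}   OUT={b:-, c:+, f:-; rest ⊤}
  B2:   IN={b:-, c:+; rest ⊤}   OUT={a:-, b:-, c:+; rest ⊤}
  B3:   IN={a:-, b:-, c:+; rest ⊤}   OUT={a:-, b:-, c:+, f:+; rest ⊤}
  B4:   IN={a:-, b:-, c:+, f:+; rest ⊤}   OUT={a:-, b:-, c:+, f:+; rest ⊤}
  B5:   IN={a:-, b:-, c:+, f:+; rest ⊤}   OUT={a:-, b:-, c:+, d:+, f:-; rest ⊤}

Merge at B5: IN[B5] = OUT[B4] = {a: -, b: -, c: +, d: ⊤, e: ⊤, f: +}
Applying B5's transfer function to that IN value gives OUT[B5] (row B5 above).

Answer: {a: -, b: -, c: +, d: +, e: ⊤, f: -}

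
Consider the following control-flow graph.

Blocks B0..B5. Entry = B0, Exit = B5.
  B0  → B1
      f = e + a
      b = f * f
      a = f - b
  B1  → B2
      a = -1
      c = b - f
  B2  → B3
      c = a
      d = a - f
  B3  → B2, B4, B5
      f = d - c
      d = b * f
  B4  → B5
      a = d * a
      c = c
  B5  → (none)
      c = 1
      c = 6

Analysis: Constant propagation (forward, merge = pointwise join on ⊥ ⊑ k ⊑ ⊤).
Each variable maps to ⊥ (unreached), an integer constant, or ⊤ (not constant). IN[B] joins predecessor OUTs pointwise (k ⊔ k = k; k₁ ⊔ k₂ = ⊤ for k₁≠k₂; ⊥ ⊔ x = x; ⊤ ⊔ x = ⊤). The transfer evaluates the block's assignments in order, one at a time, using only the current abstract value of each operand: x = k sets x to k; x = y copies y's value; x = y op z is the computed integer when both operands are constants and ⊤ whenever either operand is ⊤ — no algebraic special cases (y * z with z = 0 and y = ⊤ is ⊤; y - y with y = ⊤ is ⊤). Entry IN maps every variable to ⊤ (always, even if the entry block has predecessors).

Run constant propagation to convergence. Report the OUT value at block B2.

Answer: {a: -1, b: ⊤, c: -1, d: ⊤, e: ⊤, f: ⊤}

Derivation:
Converged values:
  B0:  IN=(all ⊤)  OUT=(all ⊤)
  B1:  IN=(all ⊤)  OUT={a:-1; rest ⊤}
  B2:  IN={a:-1; rest ⊤}  OUT={a:-1, c:-1; rest ⊤}
  B3:  IN={a:-1, c:-1; rest ⊤}  OUT={a:-1, c:-1; rest ⊤}
  B4:  IN={a:-1, c:-1; rest ⊤}  OUT={c:-1; rest ⊤}
  B5:  IN={c:-1; rest ⊤}  OUT={c:6; rest ⊤}

Merge at B2: IN[B2] = OUT[B1] ⊔ OUT[B3] = {a: -1, b: ⊤, c: ⊤, d: ⊤, e: ⊤, f: ⊤}
Applying B2's transfer function to that IN value gives OUT[B2] (row B2 above).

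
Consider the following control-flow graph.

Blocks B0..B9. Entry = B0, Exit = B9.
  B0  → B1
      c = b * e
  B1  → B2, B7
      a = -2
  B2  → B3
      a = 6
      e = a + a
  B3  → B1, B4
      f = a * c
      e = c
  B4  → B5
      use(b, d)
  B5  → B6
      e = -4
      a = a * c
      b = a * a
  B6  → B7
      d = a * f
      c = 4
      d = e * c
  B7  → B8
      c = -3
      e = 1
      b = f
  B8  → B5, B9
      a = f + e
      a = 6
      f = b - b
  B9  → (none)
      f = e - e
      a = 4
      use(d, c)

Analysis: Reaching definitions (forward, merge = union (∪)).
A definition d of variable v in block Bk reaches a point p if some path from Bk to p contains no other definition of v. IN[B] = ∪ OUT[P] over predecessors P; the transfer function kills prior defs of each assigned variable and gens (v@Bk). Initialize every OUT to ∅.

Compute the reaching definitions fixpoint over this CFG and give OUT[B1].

Answer: {a@B1, c@B0, e@B3, f@B3}

Derivation:
Fixpoint table:
  B0: | IN={} | OUT={c@B0}
  B1: | IN={a@B2, c@B0, e@B3, f@B3} | OUT={a@B1, c@B0, e@B3, f@B3}
  B2: | IN={a@B1, c@B0, e@B3, f@B3} | OUT={a@B2, c@B0, e@B2, f@B3}
  B3: | IN={a@B2, c@B0, e@B2, f@B3} | OUT={a@B2, c@B0, e@B3, f@B3}
  B4: | IN={a@B2, c@B0, e@B3, f@B3} | OUT={a@B2, c@B0, e@B3, f@B3}
  B5: | IN={a@B2, a@B8, b@B7, c@B0, c@B7, d@B6, e@B3, e@B7, f@B3, f@B8} | OUT={a@B5, b@B5, c@B0, c@B7, d@B6, e@B5, f@B3, f@B8}
  B6: | IN={a@B5, b@B5, c@B0, c@B7, d@B6, e@B5, f@B3, f@B8} | OUT={a@B5, b@B5, c@B6, d@B6, e@B5, f@B3, f@B8}
  B7: | IN={a@B1, a@B5, b@B5, c@B0, c@B6, d@B6, e@B3, e@B5, f@B3, f@B8} | OUT={a@B1, a@B5, b@B7, c@B7, d@B6, e@B7, f@B3, f@B8}
  B8: | IN={a@B1, a@B5, b@B7, c@B7, d@B6, e@B7, f@B3, f@B8} | OUT={a@B8, b@B7, c@B7, d@B6, e@B7, f@B8}
  B9: | IN={a@B8, b@B7, c@B7, d@B6, e@B7, f@B8} | OUT={a@B9, b@B7, c@B7, d@B6, e@B7, f@B9}

Merge at B1: IN[B1] = OUT[B0] ⊔ OUT[B3] = {a@B2, c@B0, e@B3, f@B3}
Applying B1's transfer function to that IN value gives OUT[B1] (row B1 above).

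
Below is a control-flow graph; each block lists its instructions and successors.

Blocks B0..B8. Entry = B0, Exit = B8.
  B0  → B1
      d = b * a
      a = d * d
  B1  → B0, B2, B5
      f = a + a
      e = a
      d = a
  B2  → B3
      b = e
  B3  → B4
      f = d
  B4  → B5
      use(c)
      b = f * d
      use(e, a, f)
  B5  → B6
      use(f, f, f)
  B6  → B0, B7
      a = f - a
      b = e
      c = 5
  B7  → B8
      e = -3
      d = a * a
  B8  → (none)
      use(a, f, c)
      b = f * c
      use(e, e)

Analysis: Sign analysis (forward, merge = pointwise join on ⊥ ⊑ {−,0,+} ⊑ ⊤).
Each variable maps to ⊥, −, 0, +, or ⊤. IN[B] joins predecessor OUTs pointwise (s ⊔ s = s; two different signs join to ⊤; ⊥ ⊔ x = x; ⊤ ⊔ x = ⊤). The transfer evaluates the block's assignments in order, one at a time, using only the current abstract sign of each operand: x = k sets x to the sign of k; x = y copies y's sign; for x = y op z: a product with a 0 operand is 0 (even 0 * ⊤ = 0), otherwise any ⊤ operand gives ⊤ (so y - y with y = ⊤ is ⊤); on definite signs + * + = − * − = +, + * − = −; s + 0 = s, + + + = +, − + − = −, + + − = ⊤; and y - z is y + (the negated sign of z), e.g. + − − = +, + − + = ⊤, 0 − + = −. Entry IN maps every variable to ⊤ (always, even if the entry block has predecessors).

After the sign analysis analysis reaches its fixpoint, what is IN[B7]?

Answer: {a: ⊤, b: ⊤, c: +, d: ⊤, e: ⊤, f: ⊤}

Trace:
Fixpoint table:
  B0: | IN=(all ⊤) | OUT=(all ⊤)
  B1: | IN=(all ⊤) | OUT=(all ⊤)
  B2: | IN=(all ⊤) | OUT=(all ⊤)
  B3: | IN=(all ⊤) | OUT=(all ⊤)
  B4: | IN=(all ⊤) | OUT=(all ⊤)
  B5: | IN=(all ⊤) | OUT=(all ⊤)
  B6: | IN=(all ⊤) | OUT={c:+; rest ⊤}
  B7: | IN={c:+; rest ⊤} | OUT={c:+, e:-; rest ⊤}
  B8: | IN={c:+, e:-; rest ⊤} | OUT={c:+, e:-; rest ⊤}

Merge at B7: IN[B7] = OUT[B6] = {a: ⊤, b: ⊤, c: +, d: ⊤, e: ⊤, f: ⊤}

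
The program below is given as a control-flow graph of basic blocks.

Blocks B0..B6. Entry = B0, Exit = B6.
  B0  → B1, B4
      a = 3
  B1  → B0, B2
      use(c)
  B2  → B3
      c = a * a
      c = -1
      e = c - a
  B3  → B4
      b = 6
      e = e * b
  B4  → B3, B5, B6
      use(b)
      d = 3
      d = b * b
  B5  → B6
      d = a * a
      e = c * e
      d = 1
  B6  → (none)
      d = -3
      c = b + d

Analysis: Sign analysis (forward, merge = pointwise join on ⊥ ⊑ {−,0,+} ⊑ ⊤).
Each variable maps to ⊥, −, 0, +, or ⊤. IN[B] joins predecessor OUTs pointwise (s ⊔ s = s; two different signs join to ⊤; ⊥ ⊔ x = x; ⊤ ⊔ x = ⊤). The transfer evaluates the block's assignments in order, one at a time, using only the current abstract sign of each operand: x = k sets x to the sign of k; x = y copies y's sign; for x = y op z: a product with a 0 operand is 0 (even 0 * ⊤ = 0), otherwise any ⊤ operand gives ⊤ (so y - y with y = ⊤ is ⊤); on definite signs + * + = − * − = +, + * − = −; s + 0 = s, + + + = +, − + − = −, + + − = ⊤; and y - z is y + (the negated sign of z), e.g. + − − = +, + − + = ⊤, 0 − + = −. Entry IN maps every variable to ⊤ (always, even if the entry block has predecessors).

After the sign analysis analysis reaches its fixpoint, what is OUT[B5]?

Per-block solution:
  B0:  IN=(all ⊤)  OUT={a:+; rest ⊤}
  B1:  IN={a:+; rest ⊤}  OUT={a:+; rest ⊤}
  B2:  IN={a:+; rest ⊤}  OUT={a:+, c:-, e:-; rest ⊤}
  B3:  IN={a:+; rest ⊤}  OUT={a:+, b:+; rest ⊤}
  B4:  IN={a:+; rest ⊤}  OUT={a:+; rest ⊤}
  B5:  IN={a:+; rest ⊤}  OUT={a:+, d:+; rest ⊤}
  B6:  IN={a:+; rest ⊤}  OUT={a:+, d:-; rest ⊤}

Merge at B5: IN[B5] = OUT[B4] = {a: +, b: ⊤, c: ⊤, d: ⊤, e: ⊤, f: ⊤}
Applying B5's transfer function to that IN value gives OUT[B5] (row B5 above).

Answer: {a: +, b: ⊤, c: ⊤, d: +, e: ⊤, f: ⊤}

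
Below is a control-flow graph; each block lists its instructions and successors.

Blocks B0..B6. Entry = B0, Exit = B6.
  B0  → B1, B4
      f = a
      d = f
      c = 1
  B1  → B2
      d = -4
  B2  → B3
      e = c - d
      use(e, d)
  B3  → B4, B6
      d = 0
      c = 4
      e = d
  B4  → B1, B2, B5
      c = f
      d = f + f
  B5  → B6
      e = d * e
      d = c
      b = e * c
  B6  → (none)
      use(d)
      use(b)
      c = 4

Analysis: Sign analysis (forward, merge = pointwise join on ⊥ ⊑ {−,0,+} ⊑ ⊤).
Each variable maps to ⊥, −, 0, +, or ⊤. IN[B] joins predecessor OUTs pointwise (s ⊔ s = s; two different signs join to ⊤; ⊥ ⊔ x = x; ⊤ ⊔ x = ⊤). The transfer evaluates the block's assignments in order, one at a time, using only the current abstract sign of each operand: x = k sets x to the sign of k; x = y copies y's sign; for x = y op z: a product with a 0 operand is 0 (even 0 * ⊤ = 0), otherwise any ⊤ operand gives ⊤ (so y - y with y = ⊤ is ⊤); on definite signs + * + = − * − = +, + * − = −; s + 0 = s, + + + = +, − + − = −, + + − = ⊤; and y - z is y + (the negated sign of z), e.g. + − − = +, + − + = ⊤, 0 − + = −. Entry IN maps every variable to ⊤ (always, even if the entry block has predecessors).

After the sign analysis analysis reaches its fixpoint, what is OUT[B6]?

Per-block solution:
  B0: | IN=(all ⊤) | OUT={c:+; rest ⊤}
  B1: | IN=(all ⊤) | OUT={d:-; rest ⊤}
  B2: | IN=(all ⊤) | OUT=(all ⊤)
  B3: | IN=(all ⊤) | OUT={c:+, d:0, e:0; rest ⊤}
  B4: | IN={c:+; rest ⊤} | OUT=(all ⊤)
  B5: | IN=(all ⊤) | OUT=(all ⊤)
  B6: | IN=(all ⊤) | OUT={c:+; rest ⊤}

Merge at B6: IN[B6] = OUT[B3] ⊔ OUT[B5] = {a: ⊤, b: ⊤, c: ⊤, d: ⊤, e: ⊤, f: ⊤}
Applying B6's transfer function to that IN value gives OUT[B6] (row B6 above).

Answer: {a: ⊤, b: ⊤, c: +, d: ⊤, e: ⊤, f: ⊤}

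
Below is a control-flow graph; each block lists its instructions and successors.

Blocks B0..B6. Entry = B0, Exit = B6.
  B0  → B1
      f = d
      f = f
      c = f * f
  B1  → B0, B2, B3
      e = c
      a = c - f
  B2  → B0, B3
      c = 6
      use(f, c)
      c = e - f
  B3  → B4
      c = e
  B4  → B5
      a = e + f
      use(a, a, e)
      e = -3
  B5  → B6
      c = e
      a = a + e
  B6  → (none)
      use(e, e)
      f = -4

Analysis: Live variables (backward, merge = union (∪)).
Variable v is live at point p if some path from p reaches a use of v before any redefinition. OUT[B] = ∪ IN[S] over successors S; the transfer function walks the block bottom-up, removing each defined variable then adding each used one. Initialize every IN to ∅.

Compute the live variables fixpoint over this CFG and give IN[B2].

Answer: {d, e, f}

Derivation:
Converged values:
  B0: | IN={d} | OUT={c, d, f}
  B1: | IN={c, d, f} | OUT={d, e, f}
  B2: | IN={d, e, f} | OUT={d, e, f}
  B3: | IN={e, f} | OUT={e, f}
  B4: | IN={e, f} | OUT={a, e}
  B5: | IN={a, e} | OUT={e}
  B6: | IN={e} | OUT={}

Merge at B2: OUT[B2] = IN[B0] ⊔ IN[B3] = {d, e, f}
Applying B2's transfer function to that OUT value gives IN[B2] (row B2 above).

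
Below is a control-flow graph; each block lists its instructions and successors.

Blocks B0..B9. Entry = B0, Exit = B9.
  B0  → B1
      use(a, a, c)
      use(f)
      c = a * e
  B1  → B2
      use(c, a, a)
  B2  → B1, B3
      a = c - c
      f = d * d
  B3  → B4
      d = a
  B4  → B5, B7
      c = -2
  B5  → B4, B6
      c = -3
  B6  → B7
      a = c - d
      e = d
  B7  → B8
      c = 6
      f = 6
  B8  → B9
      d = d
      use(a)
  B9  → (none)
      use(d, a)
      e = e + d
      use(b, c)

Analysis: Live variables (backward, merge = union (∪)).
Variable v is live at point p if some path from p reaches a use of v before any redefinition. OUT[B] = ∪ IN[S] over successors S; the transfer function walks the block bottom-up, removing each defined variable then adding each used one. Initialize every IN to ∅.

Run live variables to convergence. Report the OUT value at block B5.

Fixpoint table:
  B0: | IN={a, b, c, d, e, f} | OUT={a, b, c, d, e}
  B1: | IN={a, b, c, d, e} | OUT={b, c, d, e}
  B2: | IN={b, c, d, e} | OUT={a, b, c, d, e}
  B3: | IN={a, b, e} | OUT={a, b, d, e}
  B4: | IN={a, b, d, e} | OUT={a, b, d, e}
  B5: | IN={a, b, d, e} | OUT={a, b, c, d, e}
  B6: | IN={b, c, d} | OUT={a, b, d, e}
  B7: | IN={a, b, d, e} | OUT={a, b, c, d, e}
  B8: | IN={a, b, c, d, e} | OUT={a, b, c, d, e}
  B9: | IN={a, b, c, d, e} | OUT={}

Merge at B5: OUT[B5] = IN[B4] ⊔ IN[B6] = {a, b, c, d, e}

Answer: {a, b, c, d, e}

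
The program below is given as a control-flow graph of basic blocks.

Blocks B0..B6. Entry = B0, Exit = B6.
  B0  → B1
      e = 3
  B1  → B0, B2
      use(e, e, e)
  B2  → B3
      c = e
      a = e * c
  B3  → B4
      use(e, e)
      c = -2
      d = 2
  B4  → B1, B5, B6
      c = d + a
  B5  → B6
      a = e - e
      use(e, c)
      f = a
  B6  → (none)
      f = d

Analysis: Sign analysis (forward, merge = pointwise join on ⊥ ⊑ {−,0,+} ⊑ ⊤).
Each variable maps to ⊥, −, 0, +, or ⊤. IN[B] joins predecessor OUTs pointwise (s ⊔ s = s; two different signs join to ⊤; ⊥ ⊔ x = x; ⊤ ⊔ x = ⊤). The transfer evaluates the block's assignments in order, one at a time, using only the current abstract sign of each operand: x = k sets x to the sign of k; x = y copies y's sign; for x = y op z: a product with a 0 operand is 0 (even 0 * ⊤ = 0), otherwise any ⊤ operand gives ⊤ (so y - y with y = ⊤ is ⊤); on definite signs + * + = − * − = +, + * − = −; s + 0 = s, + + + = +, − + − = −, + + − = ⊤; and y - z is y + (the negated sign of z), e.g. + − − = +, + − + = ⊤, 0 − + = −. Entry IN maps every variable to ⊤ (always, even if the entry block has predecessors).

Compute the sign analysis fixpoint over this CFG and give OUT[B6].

Converged values:
  B0:   IN=(all ⊤)   OUT={e:+; rest ⊤}
  B1:   IN={e:+; rest ⊤}   OUT={e:+; rest ⊤}
  B2:   IN={e:+; rest ⊤}   OUT={a:+, c:+, e:+; rest ⊤}
  B3:   IN={a:+, c:+, e:+; rest ⊤}   OUT={a:+, c:-, d:+, e:+; rest ⊤}
  B4:   IN={a:+, c:-, d:+, e:+; rest ⊤}   OUT={a:+, c:+, d:+, e:+; rest ⊤}
  B5:   IN={a:+, c:+, d:+, e:+; rest ⊤}   OUT={c:+, d:+, e:+; rest ⊤}
  B6:   IN={c:+, d:+, e:+; rest ⊤}   OUT={c:+, d:+, e:+, f:+; rest ⊤}

Merge at B6: IN[B6] = OUT[B4] ⊔ OUT[B5] = {a: ⊤, b: ⊤, c: +, d: +, e: +, f: ⊤}
Applying B6's transfer function to that IN value gives OUT[B6] (row B6 above).

Answer: {a: ⊤, b: ⊤, c: +, d: +, e: +, f: +}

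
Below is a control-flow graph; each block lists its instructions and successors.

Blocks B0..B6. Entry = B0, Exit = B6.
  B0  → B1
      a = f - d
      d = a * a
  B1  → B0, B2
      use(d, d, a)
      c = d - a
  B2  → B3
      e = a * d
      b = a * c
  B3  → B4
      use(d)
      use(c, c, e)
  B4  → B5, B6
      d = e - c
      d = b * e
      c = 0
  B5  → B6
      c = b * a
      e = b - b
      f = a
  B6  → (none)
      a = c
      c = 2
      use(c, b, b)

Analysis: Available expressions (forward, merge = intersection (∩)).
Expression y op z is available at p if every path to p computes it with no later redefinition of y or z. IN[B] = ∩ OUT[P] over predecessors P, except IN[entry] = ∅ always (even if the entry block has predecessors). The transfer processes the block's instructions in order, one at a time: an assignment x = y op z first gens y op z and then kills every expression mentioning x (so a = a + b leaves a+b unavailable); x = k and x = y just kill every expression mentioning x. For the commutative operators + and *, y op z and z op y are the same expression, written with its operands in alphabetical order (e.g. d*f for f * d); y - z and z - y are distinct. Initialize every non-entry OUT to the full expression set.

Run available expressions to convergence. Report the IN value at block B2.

Per-block solution:
  B0: | IN={} | OUT={a*a}
  B1: | IN={a*a} | OUT={a*a, d-a}
  B2: | IN={a*a, d-a} | OUT={a*a, a*c, a*d, d-a}
  B3: | IN={a*a, a*c, a*d, d-a} | OUT={a*a, a*c, a*d, d-a}
  B4: | IN={a*a, a*c, a*d, d-a} | OUT={a*a, b*e}
  B5: | IN={a*a, b*e} | OUT={a*a, a*b, b-b}
  B6: | IN={a*a} | OUT={}

Merge at B2: IN[B2] = OUT[B1] = {a*a, d-a}

Answer: {a*a, d-a}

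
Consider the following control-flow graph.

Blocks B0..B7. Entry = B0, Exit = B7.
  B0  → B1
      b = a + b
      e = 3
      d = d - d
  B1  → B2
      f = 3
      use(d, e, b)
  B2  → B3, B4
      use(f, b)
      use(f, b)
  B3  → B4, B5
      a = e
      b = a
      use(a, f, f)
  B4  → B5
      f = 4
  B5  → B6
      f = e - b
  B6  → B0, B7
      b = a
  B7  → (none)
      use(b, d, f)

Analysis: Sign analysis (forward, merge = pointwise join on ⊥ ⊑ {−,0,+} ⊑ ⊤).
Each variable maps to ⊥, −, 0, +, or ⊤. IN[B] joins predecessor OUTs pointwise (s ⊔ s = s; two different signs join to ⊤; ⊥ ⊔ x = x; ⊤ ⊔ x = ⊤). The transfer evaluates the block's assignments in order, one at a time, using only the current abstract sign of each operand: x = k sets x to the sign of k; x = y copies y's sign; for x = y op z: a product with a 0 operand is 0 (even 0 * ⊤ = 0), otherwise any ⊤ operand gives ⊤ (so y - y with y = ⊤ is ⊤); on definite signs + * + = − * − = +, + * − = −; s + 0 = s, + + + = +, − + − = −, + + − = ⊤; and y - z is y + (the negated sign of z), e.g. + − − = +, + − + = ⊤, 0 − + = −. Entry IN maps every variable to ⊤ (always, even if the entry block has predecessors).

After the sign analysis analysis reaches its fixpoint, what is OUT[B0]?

Answer: {a: ⊤, b: ⊤, c: ⊤, d: ⊤, e: +, f: ⊤}

Working:
Converged values:
  B0: | IN=(all ⊤) | OUT={e:+; rest ⊤}
  B1: | IN={e:+; rest ⊤} | OUT={e:+, f:+; rest ⊤}
  B2: | IN={e:+, f:+; rest ⊤} | OUT={e:+, f:+; rest ⊤}
  B3: | IN={e:+, f:+; rest ⊤} | OUT={a:+, b:+, e:+, f:+; rest ⊤}
  B4: | IN={e:+, f:+; rest ⊤} | OUT={e:+, f:+; rest ⊤}
  B5: | IN={e:+, f:+; rest ⊤} | OUT={e:+; rest ⊤}
  B6: | IN={e:+; rest ⊤} | OUT={e:+; rest ⊤}
  B7: | IN={e:+; rest ⊤} | OUT={e:+; rest ⊤}

Merge at B0 (entry node, so the boundary value (all ⊤) is joined with the incoming edge(s)): IN[B0] = (all ⊤) ⊔ OUT[B6] = {a: ⊤, b: ⊤, c: ⊤, d: ⊤, e: ⊤, f: ⊤}
Applying B0's transfer function to that IN value gives OUT[B0] (row B0 above).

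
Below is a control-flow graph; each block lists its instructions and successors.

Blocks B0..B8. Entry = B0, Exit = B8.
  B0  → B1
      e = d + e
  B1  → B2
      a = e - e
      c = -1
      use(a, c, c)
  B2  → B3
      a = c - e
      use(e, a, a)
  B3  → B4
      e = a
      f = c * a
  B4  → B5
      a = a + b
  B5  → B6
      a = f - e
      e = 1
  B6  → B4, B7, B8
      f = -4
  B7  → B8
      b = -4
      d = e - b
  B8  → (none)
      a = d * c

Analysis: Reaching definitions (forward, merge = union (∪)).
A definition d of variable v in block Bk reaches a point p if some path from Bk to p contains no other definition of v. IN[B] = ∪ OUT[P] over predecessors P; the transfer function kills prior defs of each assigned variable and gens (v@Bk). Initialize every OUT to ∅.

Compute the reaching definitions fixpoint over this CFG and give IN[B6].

Answer: {a@B5, c@B1, e@B5, f@B3, f@B6}

Trace:
Fixpoint table:
  B0:  IN={}  OUT={e@B0}
  B1:  IN={e@B0}  OUT={a@B1, c@B1, e@B0}
  B2:  IN={a@B1, c@B1, e@B0}  OUT={a@B2, c@B1, e@B0}
  B3:  IN={a@B2, c@B1, e@B0}  OUT={a@B2, c@B1, e@B3, f@B3}
  B4:  IN={a@B2, a@B5, c@B1, e@B3, e@B5, f@B3, f@B6}  OUT={a@B4, c@B1, e@B3, e@B5, f@B3, f@B6}
  B5:  IN={a@B4, c@B1, e@B3, e@B5, f@B3, f@B6}  OUT={a@B5, c@B1, e@B5, f@B3, f@B6}
  B6:  IN={a@B5, c@B1, e@B5, f@B3, f@B6}  OUT={a@B5, c@B1, e@B5, f@B6}
  B7:  IN={a@B5, c@B1, e@B5, f@B6}  OUT={a@B5, b@B7, c@B1, d@B7, e@B5, f@B6}
  B8:  IN={a@B5, b@B7, c@B1, d@B7, e@B5, f@B6}  OUT={a@B8, b@B7, c@B1, d@B7, e@B5, f@B6}

Merge at B6: IN[B6] = OUT[B5] = {a@B5, c@B1, e@B5, f@B3, f@B6}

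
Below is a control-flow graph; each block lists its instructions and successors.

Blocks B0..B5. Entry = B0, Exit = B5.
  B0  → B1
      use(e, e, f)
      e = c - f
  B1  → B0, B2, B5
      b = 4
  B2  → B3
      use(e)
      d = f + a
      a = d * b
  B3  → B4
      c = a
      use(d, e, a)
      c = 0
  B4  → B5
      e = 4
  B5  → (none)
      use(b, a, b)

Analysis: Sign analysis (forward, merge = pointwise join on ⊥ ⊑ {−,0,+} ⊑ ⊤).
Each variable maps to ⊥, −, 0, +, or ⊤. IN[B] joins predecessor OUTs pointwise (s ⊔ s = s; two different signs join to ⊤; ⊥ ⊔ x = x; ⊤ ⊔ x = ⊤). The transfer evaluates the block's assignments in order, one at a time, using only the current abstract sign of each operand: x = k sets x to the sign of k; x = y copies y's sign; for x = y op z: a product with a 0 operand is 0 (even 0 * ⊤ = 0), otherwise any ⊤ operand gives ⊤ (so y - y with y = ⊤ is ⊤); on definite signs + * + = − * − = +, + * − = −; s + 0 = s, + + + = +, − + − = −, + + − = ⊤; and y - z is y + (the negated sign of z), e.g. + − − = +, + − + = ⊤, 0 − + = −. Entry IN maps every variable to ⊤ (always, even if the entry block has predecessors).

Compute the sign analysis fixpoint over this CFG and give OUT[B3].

Answer: {a: ⊤, b: +, c: 0, d: ⊤, e: ⊤, f: ⊤}

Working:
Per-block solution:
  B0: | IN=(all ⊤) | OUT=(all ⊤)
  B1: | IN=(all ⊤) | OUT={b:+; rest ⊤}
  B2: | IN={b:+; rest ⊤} | OUT={b:+; rest ⊤}
  B3: | IN={b:+; rest ⊤} | OUT={b:+, c:0; rest ⊤}
  B4: | IN={b:+, c:0; rest ⊤} | OUT={b:+, c:0, e:+; rest ⊤}
  B5: | IN={b:+; rest ⊤} | OUT={b:+; rest ⊤}

Merge at B3: IN[B3] = OUT[B2] = {a: ⊤, b: +, c: ⊤, d: ⊤, e: ⊤, f: ⊤}
Applying B3's transfer function to that IN value gives OUT[B3] (row B3 above).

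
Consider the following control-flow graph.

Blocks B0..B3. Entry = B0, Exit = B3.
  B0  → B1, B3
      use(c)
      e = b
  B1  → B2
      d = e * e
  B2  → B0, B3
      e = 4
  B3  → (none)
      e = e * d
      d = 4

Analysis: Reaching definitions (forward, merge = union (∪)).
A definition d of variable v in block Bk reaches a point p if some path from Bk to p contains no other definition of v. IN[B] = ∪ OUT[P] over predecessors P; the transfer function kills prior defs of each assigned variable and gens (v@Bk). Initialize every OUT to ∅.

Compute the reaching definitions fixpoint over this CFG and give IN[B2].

Per-block solution:
  B0:   IN={d@B1, e@B2}   OUT={d@B1, e@B0}
  B1:   IN={d@B1, e@B0}   OUT={d@B1, e@B0}
  B2:   IN={d@B1, e@B0}   OUT={d@B1, e@B2}
  B3:   IN={d@B1, e@B0, e@B2}   OUT={d@B3, e@B3}

Merge at B2: IN[B2] = OUT[B1] = {d@B1, e@B0}

Answer: {d@B1, e@B0}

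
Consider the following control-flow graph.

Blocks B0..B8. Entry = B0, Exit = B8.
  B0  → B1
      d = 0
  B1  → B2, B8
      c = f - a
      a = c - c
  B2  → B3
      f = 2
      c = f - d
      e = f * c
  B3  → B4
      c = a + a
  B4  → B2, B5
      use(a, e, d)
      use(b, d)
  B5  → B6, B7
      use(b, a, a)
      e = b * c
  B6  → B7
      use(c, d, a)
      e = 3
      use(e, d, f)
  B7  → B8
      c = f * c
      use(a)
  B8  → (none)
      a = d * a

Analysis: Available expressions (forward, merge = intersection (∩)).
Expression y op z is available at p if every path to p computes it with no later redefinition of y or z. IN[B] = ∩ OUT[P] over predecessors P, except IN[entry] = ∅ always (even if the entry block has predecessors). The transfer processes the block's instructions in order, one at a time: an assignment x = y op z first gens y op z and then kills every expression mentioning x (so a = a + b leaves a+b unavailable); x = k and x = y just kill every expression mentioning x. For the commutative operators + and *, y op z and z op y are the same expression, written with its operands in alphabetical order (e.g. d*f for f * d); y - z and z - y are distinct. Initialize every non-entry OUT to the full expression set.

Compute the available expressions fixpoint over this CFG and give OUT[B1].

Converged values:
  B0:  IN={}  OUT={}
  B1:  IN={}  OUT={c-c}
  B2:  IN={}  OUT={c*f, f-d}
  B3:  IN={c*f, f-d}  OUT={a+a, f-d}
  B4:  IN={a+a, f-d}  OUT={a+a, f-d}
  B5:  IN={a+a, f-d}  OUT={a+a, b*c, f-d}
  B6:  IN={a+a, b*c, f-d}  OUT={a+a, b*c, f-d}
  B7:  IN={a+a, b*c, f-d}  OUT={a+a, f-d}
  B8:  IN={}  OUT={}

Merge at B1: IN[B1] = OUT[B0] = {}
Applying B1's transfer function to that IN value gives OUT[B1] (row B1 above).

Answer: {c-c}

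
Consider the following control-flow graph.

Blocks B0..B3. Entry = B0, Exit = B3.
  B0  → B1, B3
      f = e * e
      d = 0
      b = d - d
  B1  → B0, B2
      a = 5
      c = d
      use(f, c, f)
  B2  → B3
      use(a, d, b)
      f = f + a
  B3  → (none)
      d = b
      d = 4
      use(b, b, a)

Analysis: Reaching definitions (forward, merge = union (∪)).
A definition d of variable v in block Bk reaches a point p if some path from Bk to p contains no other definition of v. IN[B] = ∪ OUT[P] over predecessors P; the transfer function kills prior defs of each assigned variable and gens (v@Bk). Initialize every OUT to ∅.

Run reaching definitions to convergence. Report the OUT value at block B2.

Answer: {a@B1, b@B0, c@B1, d@B0, f@B2}

Trace:
Per-block solution:
  B0:   IN={a@B1, b@B0, c@B1, d@B0, f@B0}   OUT={a@B1, b@B0, c@B1, d@B0, f@B0}
  B1:   IN={a@B1, b@B0, c@B1, d@B0, f@B0}   OUT={a@B1, b@B0, c@B1, d@B0, f@B0}
  B2:   IN={a@B1, b@B0, c@B1, d@B0, f@B0}   OUT={a@B1, b@B0, c@B1, d@B0, f@B2}
  B3:   IN={a@B1, b@B0, c@B1, d@B0, f@B0, f@B2}   OUT={a@B1, b@B0, c@B1, d@B3, f@B0, f@B2}

Merge at B2: IN[B2] = OUT[B1] = {a@B1, b@B0, c@B1, d@B0, f@B0}
Applying B2's transfer function to that IN value gives OUT[B2] (row B2 above).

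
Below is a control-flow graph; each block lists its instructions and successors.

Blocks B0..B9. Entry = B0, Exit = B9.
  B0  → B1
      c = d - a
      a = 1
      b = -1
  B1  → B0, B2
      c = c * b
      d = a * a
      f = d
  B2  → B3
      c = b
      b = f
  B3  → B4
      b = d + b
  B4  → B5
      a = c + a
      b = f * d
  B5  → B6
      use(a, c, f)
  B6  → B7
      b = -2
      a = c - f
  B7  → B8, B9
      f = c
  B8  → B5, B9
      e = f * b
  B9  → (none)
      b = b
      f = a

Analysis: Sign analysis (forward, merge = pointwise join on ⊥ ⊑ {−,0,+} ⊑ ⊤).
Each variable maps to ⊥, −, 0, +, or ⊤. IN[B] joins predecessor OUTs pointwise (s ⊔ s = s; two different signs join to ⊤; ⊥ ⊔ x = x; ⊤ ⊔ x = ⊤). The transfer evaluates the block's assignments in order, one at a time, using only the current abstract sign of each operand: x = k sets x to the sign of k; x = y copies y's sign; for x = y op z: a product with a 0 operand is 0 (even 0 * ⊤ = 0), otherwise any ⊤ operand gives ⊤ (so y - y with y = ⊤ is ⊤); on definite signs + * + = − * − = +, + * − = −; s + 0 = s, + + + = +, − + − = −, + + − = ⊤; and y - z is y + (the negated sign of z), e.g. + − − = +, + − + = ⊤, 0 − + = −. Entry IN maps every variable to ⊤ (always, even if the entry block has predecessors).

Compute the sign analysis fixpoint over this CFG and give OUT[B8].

Answer: {a: ⊤, b: -, c: -, d: +, e: +, f: -}

Trace:
Fixpoint table:
  B0: | IN=(all ⊤) | OUT={a:+, b:-; rest ⊤}
  B1: | IN={a:+, b:-; rest ⊤} | OUT={a:+, b:-, d:+, f:+; rest ⊤}
  B2: | IN={a:+, b:-, d:+, f:+; rest ⊤} | OUT={a:+, b:+, c:-, d:+, f:+; rest ⊤}
  B3: | IN={a:+, b:+, c:-, d:+, f:+; rest ⊤} | OUT={a:+, b:+, c:-, d:+, f:+; rest ⊤}
  B4: | IN={a:+, b:+, c:-, d:+, f:+; rest ⊤} | OUT={b:+, c:-, d:+, f:+; rest ⊤}
  B5: | IN={c:-, d:+; rest ⊤} | OUT={c:-, d:+; rest ⊤}
  B6: | IN={c:-, d:+; rest ⊤} | OUT={b:-, c:-, d:+; rest ⊤}
  B7: | IN={b:-, c:-, d:+; rest ⊤} | OUT={b:-, c:-, d:+, f:-; rest ⊤}
  B8: | IN={b:-, c:-, d:+, f:-; rest ⊤} | OUT={b:-, c:-, d:+, e:+, f:-; rest ⊤}
  B9: | IN={b:-, c:-, d:+, f:-; rest ⊤} | OUT={b:-, c:-, d:+; rest ⊤}

Merge at B8: IN[B8] = OUT[B7] = {a: ⊤, b: -, c: -, d: +, e: ⊤, f: -}
Applying B8's transfer function to that IN value gives OUT[B8] (row B8 above).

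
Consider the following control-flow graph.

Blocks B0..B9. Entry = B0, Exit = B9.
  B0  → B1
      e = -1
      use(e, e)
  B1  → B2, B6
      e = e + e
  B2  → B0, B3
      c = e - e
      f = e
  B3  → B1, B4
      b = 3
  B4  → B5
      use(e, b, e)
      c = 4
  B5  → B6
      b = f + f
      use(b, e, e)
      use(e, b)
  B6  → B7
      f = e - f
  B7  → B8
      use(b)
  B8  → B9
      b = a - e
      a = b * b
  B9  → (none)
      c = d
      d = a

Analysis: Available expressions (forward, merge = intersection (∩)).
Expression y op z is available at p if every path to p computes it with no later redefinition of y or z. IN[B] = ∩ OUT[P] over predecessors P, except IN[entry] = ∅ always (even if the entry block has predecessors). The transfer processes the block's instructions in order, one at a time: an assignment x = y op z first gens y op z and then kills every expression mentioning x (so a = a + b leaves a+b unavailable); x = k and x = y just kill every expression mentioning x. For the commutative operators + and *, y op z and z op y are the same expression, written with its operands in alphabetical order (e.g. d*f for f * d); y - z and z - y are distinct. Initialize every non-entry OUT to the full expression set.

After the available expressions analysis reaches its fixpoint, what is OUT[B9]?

Answer: {b*b}

Derivation:
Fixpoint table:
  B0:   IN={}   OUT={}
  B1:   IN={}   OUT={}
  B2:   IN={}   OUT={e-e}
  B3:   IN={e-e}   OUT={e-e}
  B4:   IN={e-e}   OUT={e-e}
  B5:   IN={e-e}   OUT={e-e, f+f}
  B6:   IN={}   OUT={}
  B7:   IN={}   OUT={}
  B8:   IN={}   OUT={b*b}
  B9:   IN={b*b}   OUT={b*b}

Merge at B9: IN[B9] = OUT[B8] = {b*b}
Applying B9's transfer function to that IN value gives OUT[B9] (row B9 above).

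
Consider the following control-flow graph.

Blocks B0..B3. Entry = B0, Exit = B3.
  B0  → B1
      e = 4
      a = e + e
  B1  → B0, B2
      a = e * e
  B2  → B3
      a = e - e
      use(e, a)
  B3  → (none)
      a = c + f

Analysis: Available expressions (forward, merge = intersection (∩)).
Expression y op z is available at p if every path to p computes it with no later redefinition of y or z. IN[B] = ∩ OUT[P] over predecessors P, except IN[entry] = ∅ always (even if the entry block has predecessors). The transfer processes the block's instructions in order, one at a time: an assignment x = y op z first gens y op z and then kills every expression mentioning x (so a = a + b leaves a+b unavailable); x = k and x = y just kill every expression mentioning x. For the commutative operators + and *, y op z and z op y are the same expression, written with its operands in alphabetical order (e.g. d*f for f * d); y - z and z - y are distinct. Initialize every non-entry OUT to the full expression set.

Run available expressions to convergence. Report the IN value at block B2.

Answer: {e*e, e+e}

Working:
Per-block solution:
  B0:  IN={}  OUT={e+e}
  B1:  IN={e+e}  OUT={e*e, e+e}
  B2:  IN={e*e, e+e}  OUT={e*e, e+e, e-e}
  B3:  IN={e*e, e+e, e-e}  OUT={c+f, e*e, e+e, e-e}

Merge at B2: IN[B2] = OUT[B1] = {e*e, e+e}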